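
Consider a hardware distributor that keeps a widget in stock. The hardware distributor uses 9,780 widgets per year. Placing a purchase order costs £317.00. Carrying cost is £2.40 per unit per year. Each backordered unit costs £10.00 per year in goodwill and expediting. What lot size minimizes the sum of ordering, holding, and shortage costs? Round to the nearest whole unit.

Q* ≈ 1,790 widgets

With planned backorders, Q* = √(2DS/H) · √((H+B)/B).
√(2DS/H) = √(2 × 9,780 × 317 / 2.4) = 1607.343.
√((H+B)/B) = √((2.4+10)/10) = 1.1136.
Q* ≈ 1789.861.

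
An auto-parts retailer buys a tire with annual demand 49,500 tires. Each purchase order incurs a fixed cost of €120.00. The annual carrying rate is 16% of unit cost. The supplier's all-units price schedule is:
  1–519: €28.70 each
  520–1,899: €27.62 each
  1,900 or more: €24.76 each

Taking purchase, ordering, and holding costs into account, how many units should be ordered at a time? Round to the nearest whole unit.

Q* ≈ 1,900 tires

Holding cost per unit per year at price C is H = 0.16·C.
Evaluate total cost at each tier's feasible EOQ or, if the EOQ is below the tier, at the tier's minimum quantity.
Tier 1 (€28.70): EOQ = 1608.4 exceeds tier's upper bound 519, so this tier is dominated.
EOQ at €27.62 = 1639.6 (feasible in tier 2): TC = 49,500×€27.62 + (49,500/1639.6)×120 + (1639.6/2)×0.16×€27.62 = €1,374,435.69.
EOQ at €24.76 = 1731.7 < 1900, so use break Q=1900: TC = 49,500×€24.76 + (49,500/1900.0)×120 + (1900.0/2)×0.16×€24.76 = €1,232,509.84.
Lowest total cost is €1,232,509.84 at Q = 1900.0.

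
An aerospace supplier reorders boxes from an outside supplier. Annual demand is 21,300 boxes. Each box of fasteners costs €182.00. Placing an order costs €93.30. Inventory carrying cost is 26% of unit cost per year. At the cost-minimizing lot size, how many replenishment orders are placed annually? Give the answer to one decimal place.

Holding cost H = 0.26 × €182.00 = €47.3200 per unit per year.
EOQ = √(2DS/H) = √(2 × 21,300 × 93.3 / 47.32) ≈ 289.82.
Orders per year = D / Q* = 21,300 / 289.82 ≈ 73.495.

N ≈ 73.5 orders per year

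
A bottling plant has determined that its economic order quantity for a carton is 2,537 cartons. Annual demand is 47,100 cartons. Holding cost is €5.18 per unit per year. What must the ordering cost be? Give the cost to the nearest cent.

S ≈ €353.93

The basic EOQ model gives Q* = √(2DS/H); rearrange for the unknown.
From Q* = √(2DS/H): S = Q*²H / (2D) = 2,537² × 5.18 / (2 × 47,100) = 353.9320.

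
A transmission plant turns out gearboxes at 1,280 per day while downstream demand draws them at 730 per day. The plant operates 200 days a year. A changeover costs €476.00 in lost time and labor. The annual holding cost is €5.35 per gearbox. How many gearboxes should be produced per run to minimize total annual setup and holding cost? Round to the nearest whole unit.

Q* ≈ 7,776 gearboxes

Annual demand D = 730 × 200 = 146,000.
Production build-up factor (1 − d/p) = 1 − 730/1,280 = 0.4297.
Q* = √(2DS / (H(1 − d/p))) = √(2 × 146,000 × 476 / (5.35 × 0.4297)).
= √(138,992,000 / 2.2988) ≈ 7775.739.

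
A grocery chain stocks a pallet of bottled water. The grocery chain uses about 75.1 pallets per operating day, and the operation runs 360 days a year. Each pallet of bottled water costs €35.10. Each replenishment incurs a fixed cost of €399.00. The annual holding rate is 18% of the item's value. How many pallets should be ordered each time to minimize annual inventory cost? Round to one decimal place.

Q* ≈ 1,847.9 pallets

Annual demand D = 75.1 × 360 = 27,036.
Holding cost H = 0.18 × €35.10 = €6.3180 per unit per year.
EOQ = √(2DS / H) = √(2 × 27,036 × 399 / 6.318).
= √(21,574,728 / 6.318) = √3,414,803.4188 ≈ 1847.919.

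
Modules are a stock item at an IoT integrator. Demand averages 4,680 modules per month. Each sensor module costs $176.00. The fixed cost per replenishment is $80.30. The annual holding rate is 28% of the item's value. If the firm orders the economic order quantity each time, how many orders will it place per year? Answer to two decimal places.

Annual demand D = 4,680 × 12 = 56,160.
Holding cost H = 0.28 × $176.00 = $49.2800 per unit per year.
Q* = √(2DS/H) = √(2 × 56,160 × 80.3 / 49.28) ≈ 427.81.
Orders per year = D / Q* = 56,160 / 427.81 ≈ 131.273.

N ≈ 131.27 orders per year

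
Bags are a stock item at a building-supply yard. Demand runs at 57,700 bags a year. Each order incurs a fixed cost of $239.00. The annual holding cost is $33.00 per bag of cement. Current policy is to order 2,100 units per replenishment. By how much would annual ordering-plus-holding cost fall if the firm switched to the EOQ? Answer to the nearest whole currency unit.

EOQ = √(2DS/H) = √(2 × 57,700 × 239 / 33) ≈ 914.21.
Cost at Q* = (D/Q*)S + (Q*/2)H = √(2DSH) ≈ $30,168.85.
Cost at Q = 2,100: (57,700/2,100)×239 + (2,100/2)×33 = $6,566.81 + $34,650.00 = $41,216.81.
Excess = $41,216.81 − $30,168.85 = $11,047.95.

Extra cost ≈ $11,048 per year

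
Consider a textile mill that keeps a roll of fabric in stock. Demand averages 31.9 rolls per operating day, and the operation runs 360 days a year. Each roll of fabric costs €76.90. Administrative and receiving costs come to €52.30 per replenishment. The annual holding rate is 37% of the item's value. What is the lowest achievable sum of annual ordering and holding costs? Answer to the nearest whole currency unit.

TC* ≈ €5,846

Annual demand D = 31.9 × 360 = 11,484.
Holding cost H = 0.37 × €76.90 = €28.4530 per unit per year.
Q* = √(2DS/H) = √(2 × 11,484 × 52.3 / 28.453) ≈ 205.47.
At the optimum the two cost components are equal, so total cost = 2·(Q*/2)H = Q*·H.
Minimum total = √(2DSH) = √(2 × 11,484 × 52.3 × 28.453) ≈ 5846.238.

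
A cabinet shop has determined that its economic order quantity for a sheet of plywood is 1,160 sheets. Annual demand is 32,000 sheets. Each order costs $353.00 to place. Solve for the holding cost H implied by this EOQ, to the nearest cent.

Squaring Q* = √(2DS/H) gives Q*² = 2DS/H.
From Q* = √(2DS/H): H = 2DS / Q*² = 2 × 32,000 × 353 / 1,160² = 16.7895.

H ≈ $16.79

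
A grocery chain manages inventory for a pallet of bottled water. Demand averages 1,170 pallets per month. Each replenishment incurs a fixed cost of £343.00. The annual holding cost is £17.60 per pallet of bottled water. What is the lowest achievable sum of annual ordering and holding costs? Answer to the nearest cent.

Annual demand D = 1,170 × 12 = 14,040.
EOQ = √(2DS/H) = √(2 × 14,040 × 343 / 17.6) ≈ 739.76.
At Q*, ordering cost (D/Q*)S equals holding cost (Q*/2)H, each = √(DSH/2).
Minimum total = √(2DSH) = √(2 × 14,040 × 343 × 17.6) ≈ 13019.729.

TC* ≈ £13,019.73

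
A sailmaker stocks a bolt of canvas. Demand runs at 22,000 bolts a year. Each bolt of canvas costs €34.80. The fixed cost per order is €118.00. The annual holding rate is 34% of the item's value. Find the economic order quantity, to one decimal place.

Holding cost H = 0.34 × €34.80 = €11.8320 per unit per year.
EOQ = √(2DS / H) = √(2 × 22,000 × 118 / 11.832).
= √(5,192,000 / 11.832) = √438,810.0068 ≈ 662.427.

Q* ≈ 662.4 bolts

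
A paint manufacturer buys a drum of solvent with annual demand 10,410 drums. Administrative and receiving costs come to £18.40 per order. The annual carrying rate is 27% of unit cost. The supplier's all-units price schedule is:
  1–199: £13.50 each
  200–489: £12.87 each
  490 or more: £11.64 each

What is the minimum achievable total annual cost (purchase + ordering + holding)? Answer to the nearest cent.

Holding cost per unit per year at price C is H = 0.27·C.
Evaluate total cost at each tier's feasible EOQ or, if the EOQ is below the tier, at the tier's minimum quantity.
Tier 1 (£13.50): EOQ = 324.2 exceeds tier's upper bound 199, so this tier is dominated.
EOQ at £12.87 = 332.0 (feasible in tier 2): TC = 10,410×£12.87 + (10,410/332.0)×18.4 + (332.0/2)×0.27×£12.87 = £135,130.47.
EOQ at £11.64 = 349.1 < 490, so use break Q=490: TC = 10,410×£11.64 + (10,410/490.0)×18.4 + (490.0/2)×0.27×£11.64 = £122,333.29.
Lowest total cost among the candidates is at Q = 490.0.

TC* ≈ £122,333.29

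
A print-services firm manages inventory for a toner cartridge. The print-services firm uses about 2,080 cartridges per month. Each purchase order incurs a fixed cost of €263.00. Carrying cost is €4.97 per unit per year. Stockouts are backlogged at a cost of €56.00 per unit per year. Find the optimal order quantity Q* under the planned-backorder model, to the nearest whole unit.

Annual demand D = 2,080 × 12 = 24,960.
With planned backorders, Q* = √(2DS/H) · √((H+B)/B).
√(2DS/H) = √(2 × 24,960 × 263 / 4.97) = 1625.313.
√((H+B)/B) = √((4.97+56)/56) = 1.0434.
Q* ≈ 1695.903.

Q* ≈ 1,696 cartridges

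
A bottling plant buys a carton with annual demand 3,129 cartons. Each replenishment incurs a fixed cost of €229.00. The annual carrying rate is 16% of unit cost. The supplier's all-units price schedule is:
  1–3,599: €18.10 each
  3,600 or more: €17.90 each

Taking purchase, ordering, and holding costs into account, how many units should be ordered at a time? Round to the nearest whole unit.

Q* ≈ 703 cartons

Holding cost per unit per year at price C is H = 0.16·C.
For each price level, check whether its EOQ is feasible; otherwise the best quantity at that price is the breakpoint.
EOQ at €18.10 = 703.5 (feasible in tier 1): TC = 3,129×€18.10 + (3,129/703.5)×229 + (703.5/2)×0.16×€18.10 = €58,672.11.
EOQ at €17.90 = 707.4 < 3600, so use break Q=3600: TC = 3,129×€17.90 + (3,129/3600.0)×229 + (3600.0/2)×0.16×€17.90 = €61,363.34.
Lowest total cost is €58,672.11 at Q = 703.5.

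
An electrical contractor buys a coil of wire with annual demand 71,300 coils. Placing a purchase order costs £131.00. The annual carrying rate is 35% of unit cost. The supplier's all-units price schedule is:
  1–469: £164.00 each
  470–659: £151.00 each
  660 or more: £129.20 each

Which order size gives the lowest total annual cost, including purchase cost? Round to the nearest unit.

Q* ≈ 660 coils

Holding cost per unit per year at price C is H = 0.35·C.
For each price level, check whether its EOQ is feasible; otherwise the best quantity at that price is the breakpoint.
Tier 1 (£164.00): EOQ = 570.5 exceeds tier's upper bound 469, so this tier is dominated.
EOQ at £151.00 = 594.5 (feasible in tier 2): TC = 71,300×£151.00 + (71,300/594.5)×131 + (594.5/2)×0.35×£151.00 = £10,797,720.85.
EOQ at £129.20 = 642.7 < 660, so use break Q=660: TC = 71,300×£129.20 + (71,300/660.0)×131 + (660.0/2)×0.35×£129.20 = £9,241,034.57.
Lowest total cost is £9,241,034.57 at Q = 660.0.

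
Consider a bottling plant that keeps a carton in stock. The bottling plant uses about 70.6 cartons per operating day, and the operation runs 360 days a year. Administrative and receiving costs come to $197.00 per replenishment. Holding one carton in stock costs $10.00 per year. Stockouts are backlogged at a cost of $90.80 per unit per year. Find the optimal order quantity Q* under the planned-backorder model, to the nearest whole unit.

Q* ≈ 1,054 cartons

Annual demand D = 70.6 × 360 = 25,416.
With planned backorders, Q* = √(2DS/H) · √((H+B)/B).
√(2DS/H) = √(2 × 25,416 × 197 / 10) = 1000.695.
√((H+B)/B) = √((10+90.8)/90.8) = 1.0536.
Q* ≈ 1054.360.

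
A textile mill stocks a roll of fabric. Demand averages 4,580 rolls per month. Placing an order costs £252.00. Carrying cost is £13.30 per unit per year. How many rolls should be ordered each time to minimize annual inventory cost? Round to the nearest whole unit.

Annual demand D = 4,580 × 12 = 54,960.
EOQ = √(2DS / H) = √(2 × 54,960 × 252 / 13.3).
= √(27,699,840 / 13.3) = √2,082,694.7368 ≈ 1443.154.

Q* ≈ 1,443 rolls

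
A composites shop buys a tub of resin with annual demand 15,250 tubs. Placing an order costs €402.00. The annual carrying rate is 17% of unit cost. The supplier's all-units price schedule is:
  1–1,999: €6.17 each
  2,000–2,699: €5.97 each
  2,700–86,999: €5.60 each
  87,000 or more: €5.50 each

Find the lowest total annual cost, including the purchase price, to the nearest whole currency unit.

Holding cost per unit per year at price C is H = 0.17·C.
For each price level, check whether its EOQ is feasible; otherwise the best quantity at that price is the breakpoint.
Tier 1 (€6.17): EOQ = 3419.0 exceeds tier's upper bound 1999, so this tier is dominated.
Tier 2 (€5.97): EOQ = 3475.8 exceeds tier's upper bound 2699, so this tier is dominated.
EOQ at €5.60 = 3588.8 (feasible in tier 3): TC = 15,250×€5.60 + (15,250/3588.8)×402 + (3588.8/2)×0.17×€5.60 = €88,816.50.
EOQ at €5.50 = 3621.2 < 87000, so use break Q=87000: TC = 15,250×€5.50 + (15,250/87000.0)×402 + (87000.0/2)×0.17×€5.50 = €124,617.97.
Lowest total cost among the candidates is at Q = 3588.8.

TC* ≈ €88,816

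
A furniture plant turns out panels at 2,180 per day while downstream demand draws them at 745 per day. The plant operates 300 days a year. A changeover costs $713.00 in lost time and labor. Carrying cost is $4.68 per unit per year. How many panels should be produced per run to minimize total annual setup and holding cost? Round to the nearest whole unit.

Annual demand D = 745 × 300 = 223,500.
Production build-up factor (1 − d/p) = 1 − 745/2,180 = 0.6583.
Q* = √(2DS / (H(1 − d/p))) = √(2 × 223,500 × 713 / (4.68 × 0.6583)).
= √(318,711,000 / 3.0806) ≈ 10171.334.

Q* ≈ 10,171 panels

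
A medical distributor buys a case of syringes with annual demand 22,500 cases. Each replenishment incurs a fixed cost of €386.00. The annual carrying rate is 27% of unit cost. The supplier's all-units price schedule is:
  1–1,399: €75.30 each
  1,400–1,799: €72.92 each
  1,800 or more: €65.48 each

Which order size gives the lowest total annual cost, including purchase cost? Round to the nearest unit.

Holding cost per unit per year at price C is H = 0.27·C.
Evaluate total cost at each tier's feasible EOQ or, if the EOQ is below the tier, at the tier's minimum quantity.
EOQ at €75.30 = 924.3 (feasible in tier 1): TC = 22,500×€75.30 + (22,500/924.3)×386 + (924.3/2)×0.27×€75.30 = €1,713,042.27.
EOQ at €72.92 = 939.3 < 1400, so use break Q=1400: TC = 22,500×€72.92 + (22,500/1400.0)×386 + (1400.0/2)×0.27×€72.92 = €1,660,685.45.
EOQ at €65.48 = 991.2 < 1800, so use break Q=1800: TC = 22,500×€65.48 + (22,500/1800.0)×386 + (1800.0/2)×0.27×€65.48 = €1,494,036.64.
Lowest total cost is €1,494,036.64 at Q = 1800.0.

Q* ≈ 1,800 cases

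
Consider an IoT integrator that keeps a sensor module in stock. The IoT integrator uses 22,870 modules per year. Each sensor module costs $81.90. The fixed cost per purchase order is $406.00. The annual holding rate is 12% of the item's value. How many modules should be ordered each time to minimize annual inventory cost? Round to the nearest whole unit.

Holding cost H = 0.12 × $81.90 = $9.8280 per unit per year.
EOQ = √(2DS / H) = √(2 × 22,870 × 406 / 9.828).
= √(18,570,440 / 9.828) = √1,889,544.1595 ≈ 1374.607.

Q* ≈ 1,375 modules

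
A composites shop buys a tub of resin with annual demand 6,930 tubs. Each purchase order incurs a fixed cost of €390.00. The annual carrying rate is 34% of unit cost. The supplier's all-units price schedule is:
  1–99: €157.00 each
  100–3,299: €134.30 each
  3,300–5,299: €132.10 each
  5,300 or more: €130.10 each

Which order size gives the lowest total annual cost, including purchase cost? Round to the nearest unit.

Q* ≈ 344 tubs

Holding cost per unit per year at price C is H = 0.34·C.
For each price level, check whether its EOQ is feasible; otherwise the best quantity at that price is the breakpoint.
Tier 1 (€157.00): EOQ = 318.2 exceeds tier's upper bound 99, so this tier is dominated.
EOQ at €134.30 = 344.1 (feasible in tier 2): TC = 6,930×€134.30 + (6,930/344.1)×390 + (344.1/2)×0.34×€134.30 = €946,409.55.
EOQ at €132.10 = 346.9 < 3300, so use break Q=3300: TC = 6,930×€132.10 + (6,930/3300.0)×390 + (3300.0/2)×0.34×€132.10 = €990,380.10.
EOQ at €130.10 = 349.6 < 5300, so use break Q=5300: TC = 6,930×€130.10 + (6,930/5300.0)×390 + (5300.0/2)×0.34×€130.10 = €1,019,323.04.
Lowest total cost is €946,409.55 at Q = 344.1.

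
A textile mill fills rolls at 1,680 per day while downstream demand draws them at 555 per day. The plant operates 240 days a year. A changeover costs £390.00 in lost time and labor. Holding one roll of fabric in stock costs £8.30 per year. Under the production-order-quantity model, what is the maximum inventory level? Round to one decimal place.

I_max ≈ 2,895.2 rolls

Annual demand D = 555 × 240 = 133,200.
Production build-up factor (1 − d/p) = 1 − 555/1,680 = 0.6696.
Q* = √(2DS / (H(1 − d/p))) = √(2 × 133,200 × 390 / (8.3 × 0.6696)).
= √(103,896,000 / 5.558) ≈ 4323.533.
Maximum inventory = Q*(1 − d/p) = 4323.533 × 0.6696 ≈ 2895.223.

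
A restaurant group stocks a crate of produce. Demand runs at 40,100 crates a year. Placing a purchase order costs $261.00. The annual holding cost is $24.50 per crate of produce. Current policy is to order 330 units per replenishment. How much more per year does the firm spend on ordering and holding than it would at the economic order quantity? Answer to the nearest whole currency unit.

Extra cost ≈ $13,112 per year

EOQ = √(2DS/H) = √(2 × 40,100 × 261 / 24.5) ≈ 924.32.
Cost at Q* = (D/Q*)S + (Q*/2)H = √(2DSH) ≈ $22,645.95.
Cost at Q = 330: (40,100/330)×261 + (330/2)×24.5 = $31,715.45 + $4,042.50 = $35,757.95.
Excess = $35,757.95 − $22,645.95 = $13,112.01.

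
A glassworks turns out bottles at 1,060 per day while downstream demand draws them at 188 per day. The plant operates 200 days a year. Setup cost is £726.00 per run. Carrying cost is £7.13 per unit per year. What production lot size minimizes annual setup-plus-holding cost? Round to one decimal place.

Annual demand D = 188 × 200 = 37,600.
Production build-up factor (1 − d/p) = 1 − 188/1,060 = 0.8226.
Q* = √(2DS / (H(1 − d/p))) = √(2 × 37,600 × 726 / (7.13 × 0.8226)).
= √(54,595,200 / 5.8654) ≈ 3050.894.

Q* ≈ 3,050.9 bottles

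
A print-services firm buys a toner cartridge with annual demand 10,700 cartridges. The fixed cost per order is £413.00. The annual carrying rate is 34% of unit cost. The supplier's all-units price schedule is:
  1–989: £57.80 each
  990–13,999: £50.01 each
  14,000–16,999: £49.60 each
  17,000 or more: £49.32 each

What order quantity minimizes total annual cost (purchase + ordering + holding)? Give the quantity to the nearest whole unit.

Q* ≈ 990 cartridges

Holding cost per unit per year at price C is H = 0.34·C.
For each price level, check whether its EOQ is feasible; otherwise the best quantity at that price is the breakpoint.
EOQ at £57.80 = 670.6 (feasible in tier 1): TC = 10,700×£57.80 + (10,700/670.6)×413 + (670.6/2)×0.34×£57.80 = £631,639.09.
EOQ at £50.01 = 721.0 < 990, so use break Q=990: TC = 10,700×£50.01 + (10,700/990.0)×413 + (990.0/2)×0.34×£50.01 = £547,987.42.
EOQ at £49.60 = 723.9 < 14000, so use break Q=14000: TC = 10,700×£49.60 + (10,700/14000.0)×413 + (14000.0/2)×0.34×£49.60 = £649,083.65.
EOQ at £49.32 = 726.0 < 17000, so use break Q=17000: TC = 10,700×£49.32 + (10,700/17000.0)×413 + (17000.0/2)×0.34×£49.32 = £670,518.75.
Lowest total cost is £547,987.42 at Q = 990.0.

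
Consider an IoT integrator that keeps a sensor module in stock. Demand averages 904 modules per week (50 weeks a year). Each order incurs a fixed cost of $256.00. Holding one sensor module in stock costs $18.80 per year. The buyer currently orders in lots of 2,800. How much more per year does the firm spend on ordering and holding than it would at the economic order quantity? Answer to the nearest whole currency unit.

Annual demand D = 904 × 50 = 45,200.
EOQ = √(2DS/H) = √(2 × 45,200 × 256 / 18.8) ≈ 1109.49.
Cost at Q* = (D/Q*)S + (Q*/2)H = √(2DSH) ≈ $20,858.50.
Cost at Q = 2,800: (45,200/2,800)×256 + (2,800/2)×18.8 = $4,132.57 + $26,320.00 = $30,452.57.
Excess = $30,452.57 − $20,858.50 = $9,594.07.

Extra cost ≈ $9,594 per year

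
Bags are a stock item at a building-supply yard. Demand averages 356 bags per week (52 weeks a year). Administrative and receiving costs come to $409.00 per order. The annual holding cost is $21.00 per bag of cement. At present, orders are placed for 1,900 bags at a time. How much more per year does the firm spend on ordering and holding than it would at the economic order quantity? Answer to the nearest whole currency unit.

Extra cost ≈ $6,102 per year

Annual demand D = 356 × 52 = 18,512.
EOQ = √(2DS/H) = √(2 × 18,512 × 409 / 21) ≈ 849.17.
Cost at Q* = (D/Q*)S + (Q*/2)H = √(2DSH) ≈ $17,832.53.
Cost at Q = 1,900: (18,512/1,900)×409 + (1,900/2)×21 = $3,984.95 + $19,950.00 = $23,934.95.
Excess = $23,934.95 − $17,832.53 = $6,102.42.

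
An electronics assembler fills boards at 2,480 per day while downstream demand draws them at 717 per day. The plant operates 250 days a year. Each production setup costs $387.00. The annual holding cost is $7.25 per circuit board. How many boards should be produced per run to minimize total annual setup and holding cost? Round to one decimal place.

Q* ≈ 5,188.4 boards

Annual demand D = 717 × 250 = 179,250.
Production build-up factor (1 − d/p) = 1 − 717/2,480 = 0.7109.
Q* = √(2DS / (H(1 − d/p))) = √(2 × 179,250 × 387 / (7.25 × 0.7109)).
= √(138,739,500 / 5.1539) ≈ 5188.368.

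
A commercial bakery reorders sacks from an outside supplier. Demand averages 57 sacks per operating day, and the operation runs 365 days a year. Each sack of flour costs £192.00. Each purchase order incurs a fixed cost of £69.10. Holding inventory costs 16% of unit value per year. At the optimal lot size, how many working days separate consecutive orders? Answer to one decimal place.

Annual demand D = 57 × 365 = 20,805.
Holding cost H = 0.16 × £192.00 = £30.7200 per unit per year.
The optimal lot size = √(2DS/H) = √(2 × 20,805 × 69.1 / 30.72) ≈ 305.93.
Cycle time = Q*/D × 365 = 305.93 / 20,805 × 365 ≈ 5.367 days.

T ≈ 5.4 days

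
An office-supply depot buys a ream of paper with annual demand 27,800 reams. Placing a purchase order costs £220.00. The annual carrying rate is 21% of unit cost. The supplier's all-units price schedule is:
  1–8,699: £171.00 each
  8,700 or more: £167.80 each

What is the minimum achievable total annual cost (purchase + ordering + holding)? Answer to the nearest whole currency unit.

TC* ≈ £4,774,758

Holding cost per unit per year at price C is H = 0.21·C.
Evaluate total cost at each tier's feasible EOQ or, if the EOQ is below the tier, at the tier's minimum quantity.
EOQ at £171.00 = 583.6 (feasible in tier 1): TC = 27,800×£171.00 + (27,800/583.6)×220 + (583.6/2)×0.21×£171.00 = £4,774,758.32.
EOQ at £167.80 = 589.2 < 8700, so use break Q=8700: TC = 27,800×£167.80 + (27,800/8700.0)×220 + (8700.0/2)×0.21×£167.80 = £4,818,828.29.
Lowest total cost among the candidates is at Q = 583.6.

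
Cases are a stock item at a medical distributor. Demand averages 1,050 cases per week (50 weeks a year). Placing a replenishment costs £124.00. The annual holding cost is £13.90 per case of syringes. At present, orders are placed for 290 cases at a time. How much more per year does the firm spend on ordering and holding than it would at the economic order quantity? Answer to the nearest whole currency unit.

Annual demand D = 1,050 × 50 = 52,500.
EOQ = √(2DS/H) = √(2 × 52,500 × 124 / 13.9) ≈ 967.83.
Cost at Q* = (D/Q*)S + (Q*/2)H = √(2DSH) ≈ £13,452.81.
Cost at Q = 290: (52,500/290)×124 + (290/2)×13.9 = £22,448.28 + £2,015.50 = £24,463.78.
Excess = £24,463.78 − £13,452.81 = £11,010.97.

Extra cost ≈ £11,011 per year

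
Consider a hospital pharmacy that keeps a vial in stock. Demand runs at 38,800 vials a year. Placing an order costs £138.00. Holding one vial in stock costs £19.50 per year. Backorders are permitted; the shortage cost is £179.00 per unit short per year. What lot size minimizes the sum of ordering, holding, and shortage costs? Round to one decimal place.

With planned backorders, Q* = √(2DS/H) · √((H+B)/B).
√(2DS/H) = √(2 × 38,800 × 138 / 19.5) = 741.060.
√((H+B)/B) = √((19.5+179)/179) = 1.0531.
Q* ≈ 780.381.

Q* ≈ 780.4 vials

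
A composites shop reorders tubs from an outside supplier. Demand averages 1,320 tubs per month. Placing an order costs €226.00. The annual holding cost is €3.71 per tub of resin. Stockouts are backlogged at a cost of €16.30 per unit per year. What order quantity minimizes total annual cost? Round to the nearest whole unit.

Q* ≈ 1,539 tubs

Annual demand D = 1,320 × 12 = 15,840.
With planned backorders, Q* = √(2DS/H) · √((H+B)/B).
√(2DS/H) = √(2 × 15,840 × 226 / 3.71) = 1389.184.
√((H+B)/B) = √((3.71+16.3)/16.3) = 1.1080.
Q* ≈ 1539.181.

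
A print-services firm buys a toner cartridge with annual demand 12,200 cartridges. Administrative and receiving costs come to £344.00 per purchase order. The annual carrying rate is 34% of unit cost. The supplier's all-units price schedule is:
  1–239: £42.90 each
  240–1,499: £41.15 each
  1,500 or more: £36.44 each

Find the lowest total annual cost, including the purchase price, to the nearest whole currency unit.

TC* ≈ £456,658

Holding cost per unit per year at price C is H = 0.34·C.
Evaluate total cost at each tier's feasible EOQ or, if the EOQ is below the tier, at the tier's minimum quantity.
Tier 1 (£42.90): EOQ = 758.6 exceeds tier's upper bound 239, so this tier is dominated.
EOQ at £41.15 = 774.6 (feasible in tier 2): TC = 12,200×£41.15 + (12,200/774.6)×344 + (774.6/2)×0.34×£41.15 = £512,866.74.
EOQ at £36.44 = 823.1 < 1500, so use break Q=1500: TC = 12,200×£36.44 + (12,200/1500.0)×344 + (1500.0/2)×0.34×£36.44 = £456,658.07.
Lowest total cost among the candidates is at Q = 1500.0.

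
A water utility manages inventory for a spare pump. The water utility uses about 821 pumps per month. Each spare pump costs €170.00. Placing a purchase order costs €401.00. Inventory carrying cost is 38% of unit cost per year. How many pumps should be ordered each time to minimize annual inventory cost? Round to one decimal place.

Q* ≈ 349.7 pumps

Annual demand D = 821 × 12 = 9,852.
Holding cost H = 0.38 × €170.00 = €64.6000 per unit per year.
EOQ = √(2DS / H) = √(2 × 9,852 × 401 / 64.6).
= √(7,901,304 / 64.6) = √122,311.2074 ≈ 349.730.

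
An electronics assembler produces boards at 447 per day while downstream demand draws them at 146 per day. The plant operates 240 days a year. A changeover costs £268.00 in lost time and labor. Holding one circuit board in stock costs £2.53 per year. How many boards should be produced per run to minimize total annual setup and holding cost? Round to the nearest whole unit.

Annual demand D = 146 × 240 = 35,040.
Production build-up factor (1 − d/p) = 1 − 146/447 = 0.6734.
Q* = √(2DS / (H(1 − d/p))) = √(2 × 35,040 × 268 / (2.53 × 0.6734)).
= √(18,781,440 / 1.7036) ≈ 3320.280.

Q* ≈ 3,320 boards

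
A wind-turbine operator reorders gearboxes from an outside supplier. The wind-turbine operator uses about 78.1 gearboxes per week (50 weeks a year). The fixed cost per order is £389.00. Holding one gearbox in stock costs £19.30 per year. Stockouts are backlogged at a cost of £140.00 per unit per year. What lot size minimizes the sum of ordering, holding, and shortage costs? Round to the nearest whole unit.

Q* ≈ 423 gearboxes

Annual demand D = 78.1 × 50 = 3,905.
With planned backorders, Q* = √(2DS/H) · √((H+B)/B).
√(2DS/H) = √(2 × 3,905 × 389 / 19.3) = 396.754.
√((H+B)/B) = √((19.3+140)/140) = 1.0667.
Q* ≈ 423.219.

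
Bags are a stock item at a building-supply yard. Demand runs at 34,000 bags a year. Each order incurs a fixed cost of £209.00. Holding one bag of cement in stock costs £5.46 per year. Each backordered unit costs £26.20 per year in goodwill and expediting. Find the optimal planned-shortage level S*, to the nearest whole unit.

S* ≈ 306 bags

With planned backorders, Q* = √(2DS/H) · √((H+B)/B).
√(2DS/H) = √(2 × 34,000 × 209 / 5.46) = 1613.360.
√((H+B)/B) = √((5.46+26.2)/26.2) = 1.0993.
Q* ≈ 1773.520.
S* = Q* · H/(H+B) = 1773.520 × 5.46/31.66 ≈ 305.857.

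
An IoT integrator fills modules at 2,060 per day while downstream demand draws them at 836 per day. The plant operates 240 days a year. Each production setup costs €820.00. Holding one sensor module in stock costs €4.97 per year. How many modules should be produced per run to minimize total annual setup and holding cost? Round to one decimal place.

Annual demand D = 836 × 240 = 200,640.
Production build-up factor (1 − d/p) = 1 − 836/2,060 = 0.5942.
Q* = √(2DS / (H(1 − d/p))) = √(2 × 200,640 × 820 / (4.97 × 0.5942)).
= √(329,049,600 / 2.953) ≈ 10555.903.

Q* ≈ 10,555.9 modules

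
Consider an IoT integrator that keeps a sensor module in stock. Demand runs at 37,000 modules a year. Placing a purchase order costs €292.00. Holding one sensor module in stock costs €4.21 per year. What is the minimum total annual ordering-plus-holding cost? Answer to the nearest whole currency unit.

TC* ≈ €9,538

EOQ = √(2DS/H) = √(2 × 37,000 × 292 / 4.21) ≈ 2265.51.
At Q*, ordering cost (D/Q*)S equals holding cost (Q*/2)H, each = √(DSH/2).
Minimum total = √(2DSH) = √(2 × 37,000 × 292 × 4.21) ≈ 9537.803.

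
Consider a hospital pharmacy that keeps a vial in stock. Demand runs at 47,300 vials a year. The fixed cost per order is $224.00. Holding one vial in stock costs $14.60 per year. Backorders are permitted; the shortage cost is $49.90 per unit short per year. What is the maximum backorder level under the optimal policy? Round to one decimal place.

S* ≈ 310.0 vials

With planned backorders, Q* = √(2DS/H) · √((H+B)/B).
√(2DS/H) = √(2 × 47,300 × 224 / 14.6) = 1204.739.
√((H+B)/B) = √((14.6+49.9)/49.9) = 1.1369.
Q* ≈ 1369.691.
S* = Q* · H/(H+B) = 1369.691 × 14.6/64.5 ≈ 310.039.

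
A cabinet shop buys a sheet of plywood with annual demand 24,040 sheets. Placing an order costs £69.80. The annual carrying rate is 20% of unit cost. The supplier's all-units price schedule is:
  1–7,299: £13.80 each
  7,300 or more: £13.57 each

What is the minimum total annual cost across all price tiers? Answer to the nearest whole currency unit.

TC* ≈ £334,795

Holding cost per unit per year at price C is H = 0.20·C.
Candidates are each tier's EOQ (if it falls in that tier) and each price-break quantity.
EOQ at £13.80 = 1102.7 (feasible in tier 1): TC = 24,040×£13.80 + (24,040/1102.7)×69.8 + (1102.7/2)×0.20×£13.80 = £334,795.44.
EOQ at £13.57 = 1112.0 < 7300, so use break Q=7300: TC = 24,040×£13.57 + (24,040/7300.0)×69.8 + (7300.0/2)×0.20×£13.57 = £336,358.76.
Lowest total cost among the candidates is at Q = 1102.7.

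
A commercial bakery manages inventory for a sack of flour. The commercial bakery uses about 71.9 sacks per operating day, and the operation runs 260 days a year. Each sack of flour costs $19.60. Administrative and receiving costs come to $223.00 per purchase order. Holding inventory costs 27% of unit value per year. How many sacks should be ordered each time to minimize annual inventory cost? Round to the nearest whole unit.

Annual demand D = 71.9 × 260 = 18,694.
Holding cost H = 0.27 × $19.60 = $5.2920 per unit per year.
EOQ = √(2DS / H) = √(2 × 18,694 × 223 / 5.292).
= √(8,337,524 / 5.292) = √1,575,495.8428 ≈ 1255.188.

Q* ≈ 1,255 sacks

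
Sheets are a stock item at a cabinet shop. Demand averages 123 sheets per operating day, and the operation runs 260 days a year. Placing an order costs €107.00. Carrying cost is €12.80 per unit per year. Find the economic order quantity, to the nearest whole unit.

Q* ≈ 731 sheets

Annual demand D = 123 × 260 = 31,980.
EOQ = √(2DS / H) = √(2 × 31,980 × 107 / 12.8).
= √(6,843,720 / 12.8) = √534,665.625 ≈ 731.208.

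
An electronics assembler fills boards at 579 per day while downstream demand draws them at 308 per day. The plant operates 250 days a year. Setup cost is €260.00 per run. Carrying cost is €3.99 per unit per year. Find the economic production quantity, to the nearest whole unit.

Annual demand D = 308 × 250 = 77,000.
Production build-up factor (1 − d/p) = 1 − 308/579 = 0.4680.
Q* = √(2DS / (H(1 − d/p))) = √(2 × 77,000 × 260 / (3.99 × 0.4680)).
= √(40,040,000 / 1.8675) ≈ 4630.365.

Q* ≈ 4,630 boards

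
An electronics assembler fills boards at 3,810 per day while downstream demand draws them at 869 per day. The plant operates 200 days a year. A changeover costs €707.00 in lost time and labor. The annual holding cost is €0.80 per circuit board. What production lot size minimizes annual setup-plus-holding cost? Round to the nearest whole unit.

Annual demand D = 869 × 200 = 173,800.
Production build-up factor (1 − d/p) = 1 − 869/3,810 = 0.7719.
Q* = √(2DS / (H(1 − d/p))) = √(2 × 173,800 × 707 / (0.8 × 0.7719)).
= √(245,753,200 / 0.6175) ≈ 19948.928.

Q* ≈ 19,949 boards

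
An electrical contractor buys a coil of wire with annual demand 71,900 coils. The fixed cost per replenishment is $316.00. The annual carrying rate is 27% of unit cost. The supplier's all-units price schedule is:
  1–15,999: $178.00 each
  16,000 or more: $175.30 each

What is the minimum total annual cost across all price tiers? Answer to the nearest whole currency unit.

TC* ≈ $12,844,932

Holding cost per unit per year at price C is H = 0.27·C.
For each price level, check whether its EOQ is feasible; otherwise the best quantity at that price is the breakpoint.
EOQ at $178.00 = 972.4 (feasible in tier 1): TC = 71,900×$178.00 + (71,900/972.4)×316 + (972.4/2)×0.27×$178.00 = $12,844,932.05.
EOQ at $175.30 = 979.8 < 16000, so use break Q=16000: TC = 71,900×$175.30 + (71,900/16000.0)×316 + (16000.0/2)×0.27×$175.30 = $12,984,138.03.
Lowest total cost among the candidates is at Q = 972.4.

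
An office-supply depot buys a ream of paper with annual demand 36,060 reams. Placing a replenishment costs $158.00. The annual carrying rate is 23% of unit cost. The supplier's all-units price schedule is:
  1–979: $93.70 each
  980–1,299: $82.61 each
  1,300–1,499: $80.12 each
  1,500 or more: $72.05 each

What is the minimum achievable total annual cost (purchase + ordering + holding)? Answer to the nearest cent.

TC* ≈ $2,614,349.94

Holding cost per unit per year at price C is H = 0.23·C.
For each price level, check whether its EOQ is feasible; otherwise the best quantity at that price is the breakpoint.
EOQ at $93.70 = 727.1 (feasible in tier 1): TC = 36,060×$93.70 + (36,060/727.1)×158 + (727.1/2)×0.23×$93.70 = $3,394,492.76.
EOQ at $82.61 = 774.4 < 980, so use break Q=980: TC = 36,060×$82.61 + (36,060/980.0)×158 + (980.0/2)×0.23×$82.61 = $2,994,040.50.
EOQ at $80.12 = 786.4 < 1300, so use break Q=1300: TC = 36,060×$80.12 + (36,060/1300.0)×158 + (1300.0/2)×0.23×$80.12 = $2,905,487.82.
EOQ at $72.05 = 829.2 < 1500, so use break Q=1500: TC = 36,060×$72.05 + (36,060/1500.0)×158 + (1500.0/2)×0.23×$72.05 = $2,614,349.94.
Lowest total cost among the candidates is at Q = 1500.0.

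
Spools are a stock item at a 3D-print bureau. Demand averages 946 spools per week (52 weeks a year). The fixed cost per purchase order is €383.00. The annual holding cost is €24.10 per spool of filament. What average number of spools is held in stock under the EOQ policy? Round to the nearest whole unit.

Annual demand D = 946 × 52 = 49,192.
The optimal lot size = √(2DS/H) = √(2 × 49,192 × 383 / 24.1) ≈ 1250.41.
Average inventory = Q*/2 ≈ 1250.41 / 2 = 625.206.

Average inventory ≈ 625 spools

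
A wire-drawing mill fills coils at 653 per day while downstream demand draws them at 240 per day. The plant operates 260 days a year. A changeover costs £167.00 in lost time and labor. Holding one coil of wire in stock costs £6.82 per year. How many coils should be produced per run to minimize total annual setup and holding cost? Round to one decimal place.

Q* ≈ 2,198.1 coils

Annual demand D = 240 × 260 = 62,400.
Production build-up factor (1 − d/p) = 1 − 240/653 = 0.6325.
Q* = √(2DS / (H(1 − d/p))) = √(2 × 62,400 × 167 / (6.82 × 0.6325)).
= √(20,841,600 / 4.3134) ≈ 2198.138.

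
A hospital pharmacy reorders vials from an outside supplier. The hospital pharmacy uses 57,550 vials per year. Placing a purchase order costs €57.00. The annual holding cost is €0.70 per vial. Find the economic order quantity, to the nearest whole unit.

Q* ≈ 3,061 vials

EOQ = √(2DS / H) = √(2 × 57,550 × 57 / 0.7).
= √(6,560,700 / 0.7) = √9,372,428.5714 ≈ 3061.442.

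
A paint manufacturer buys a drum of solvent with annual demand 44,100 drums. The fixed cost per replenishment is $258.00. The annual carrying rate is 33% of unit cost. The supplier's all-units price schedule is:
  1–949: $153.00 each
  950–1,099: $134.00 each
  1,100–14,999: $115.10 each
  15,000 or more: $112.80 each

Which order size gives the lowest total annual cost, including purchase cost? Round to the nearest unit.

Holding cost per unit per year at price C is H = 0.33·C.
Evaluate total cost at each tier's feasible EOQ or, if the EOQ is below the tier, at the tier's minimum quantity.
EOQ at $153.00 = 671.3 (feasible in tier 1): TC = 44,100×$153.00 + (44,100/671.3)×258 + (671.3/2)×0.33×$153.00 = $6,781,195.87.
EOQ at $134.00 = 717.4 < 950, so use break Q=950: TC = 44,100×$134.00 + (44,100/950.0)×258 + (950.0/2)×0.33×$134.00 = $5,942,381.13.
EOQ at $115.10 = 774.0 < 1100, so use break Q=1100: TC = 44,100×$115.10 + (44,100/1100.0)×258 + (1100.0/2)×0.33×$115.10 = $5,107,144.10.
EOQ at $112.80 = 781.9 < 15000, so use break Q=15000: TC = 44,100×$112.80 + (44,100/15000.0)×258 + (15000.0/2)×0.33×$112.80 = $5,254,418.52.
Lowest total cost is $5,107,144.10 at Q = 1100.0.

Q* ≈ 1,100 drums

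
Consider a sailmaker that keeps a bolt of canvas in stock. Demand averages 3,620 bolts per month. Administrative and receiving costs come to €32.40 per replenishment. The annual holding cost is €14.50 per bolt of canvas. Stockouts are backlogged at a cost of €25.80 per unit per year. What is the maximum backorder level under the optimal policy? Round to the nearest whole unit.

Annual demand D = 3,620 × 12 = 43,440.
With planned backorders, Q* = √(2DS/H) · √((H+B)/B).
√(2DS/H) = √(2 × 43,440 × 32.4 / 14.5) = 440.604.
√((H+B)/B) = √((14.5+25.8)/25.8) = 1.2498.
Q* ≈ 550.670.
S* = Q* · H/(H+B) = 550.670 × 14.5/40.3 ≈ 198.132.

S* ≈ 198 bolts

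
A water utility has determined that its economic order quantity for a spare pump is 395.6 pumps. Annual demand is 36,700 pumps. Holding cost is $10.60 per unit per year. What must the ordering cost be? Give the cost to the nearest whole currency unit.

The basic EOQ model gives Q* = √(2DS/H); rearrange for the unknown.
From Q* = √(2DS/H): S = Q*²H / (2D) = 395.6² × 10.6 / (2 × 36,700) = 22.6007.

S ≈ $23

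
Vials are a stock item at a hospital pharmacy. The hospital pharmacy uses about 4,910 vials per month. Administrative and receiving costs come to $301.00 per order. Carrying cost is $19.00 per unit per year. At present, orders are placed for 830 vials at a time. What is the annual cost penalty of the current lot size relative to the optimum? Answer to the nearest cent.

Annual demand D = 4,910 × 12 = 58,920.
EOQ = √(2DS/H) = √(2 × 58,920 × 301 / 19) ≈ 1366.32.
Cost at Q* = (D/Q*)S + (Q*/2)H = √(2DSH) ≈ $25,960.10.
Cost at Q = 830: (58,920/830)×301 + (830/2)×19 = $21,367.37 + $7,885.00 = $29,252.37.
Excess = $29,252.37 − $25,960.10 = $3,292.27.

Extra cost ≈ $3,292.27 per year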